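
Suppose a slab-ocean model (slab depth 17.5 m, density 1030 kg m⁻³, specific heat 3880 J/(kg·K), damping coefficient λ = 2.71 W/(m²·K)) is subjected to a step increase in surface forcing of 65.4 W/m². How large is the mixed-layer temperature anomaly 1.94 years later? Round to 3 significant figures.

21.9 K

Areal heat capacity C = ρ c_p D = 1030 × 3880 × 17.5 = 6.99×10^7 J m⁻² K⁻¹.
τ = C / λ = 6.99×10^7 / 2.71 = 2.58×10^7 s.
Equilibrium anomaly ΔT_eq = F / λ = 65.4 / 2.71 = 24.1 K.
t = 1.94 years = 6.12×10^7 s, so t/τ = 2.37.
ΔT(t) = ΔT_eq (1 − e^(−t/τ)) = 24.1 × (1 − e^−2.37) = 21.9 K.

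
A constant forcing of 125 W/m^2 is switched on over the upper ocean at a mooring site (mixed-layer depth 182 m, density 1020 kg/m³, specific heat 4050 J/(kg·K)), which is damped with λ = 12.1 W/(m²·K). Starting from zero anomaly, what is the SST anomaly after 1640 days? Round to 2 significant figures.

Areal heat capacity C = ρ c_p D = 1020 × 4050 × 182 = 7.52×10^8 J/(m^2 K).
τ = C / λ = 7.52×10^8 / 12.1 = 6.21×10^7 s.
Equilibrium anomaly ΔT_eq = F / λ = 125 / 12.1 = 10.3 K.
t = 1640 days = 1.42×10^8 s, so t/τ = 2.28.
ΔT(t) = ΔT_eq (1 − e^(−t/τ)) = 10.3 × (1 − e^−2.28) = 9.27 K.

9.3 K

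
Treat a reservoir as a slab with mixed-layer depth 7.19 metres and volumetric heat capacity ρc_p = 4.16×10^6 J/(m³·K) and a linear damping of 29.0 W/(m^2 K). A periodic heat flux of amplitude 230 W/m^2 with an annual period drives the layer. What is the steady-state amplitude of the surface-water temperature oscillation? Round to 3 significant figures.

Areal heat capacity C = ρc_p × D = 4.16×10^6 × 7.19 = 2.99×10^7 J/(m^2 K).
Angular frequency ω = 2π / T = 2π / 3.15×10^7 s = 1.99×10^-7 s⁻¹.
√((Cω)² + λ²) = √((5.96)² + 29.0²) = 29.6 W/(m²·K).
Amplitude A = F₀ / √((Cω)²+λ²) = 230 / 29.6 = 7.77 K.

7.77 K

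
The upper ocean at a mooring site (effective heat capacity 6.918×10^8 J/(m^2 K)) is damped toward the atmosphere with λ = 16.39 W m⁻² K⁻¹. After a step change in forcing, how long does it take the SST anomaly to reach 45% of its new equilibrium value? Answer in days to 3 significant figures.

Areal heat capacity C = 6.918×10^8 J/(m^2 K) (given).
τ = C / λ = 6.92×10^8 / 16.39 = 4.22×10^7 s.
Fraction reached: 1 − e^(−t/τ) = 0.45 ⇒ t = −τ ln(1 − 0.45) = τ × 0.598.
t = 2.52×10^7 s = 292 days.

292 days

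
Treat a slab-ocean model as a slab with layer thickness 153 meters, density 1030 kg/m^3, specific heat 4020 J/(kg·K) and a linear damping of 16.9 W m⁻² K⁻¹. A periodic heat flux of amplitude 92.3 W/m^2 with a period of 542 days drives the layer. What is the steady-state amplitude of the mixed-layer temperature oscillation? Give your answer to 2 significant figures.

1.1 K

Areal heat capacity C = ρ c_p D = 1030 × 4020 × 153 = 6.34×10^8 J/(m²·K).
Angular frequency ω = 2π / T = 2π / 4.68×10^7 s = 1.34×10^-7 s⁻¹.
√((Cω)² + λ²) = √((85.0)² + 16.9²) = 86.7 W/(m²·K).
Amplitude A = F₀ / √((Cω)²+λ²) = 92.3 / 86.7 = 1.07 K.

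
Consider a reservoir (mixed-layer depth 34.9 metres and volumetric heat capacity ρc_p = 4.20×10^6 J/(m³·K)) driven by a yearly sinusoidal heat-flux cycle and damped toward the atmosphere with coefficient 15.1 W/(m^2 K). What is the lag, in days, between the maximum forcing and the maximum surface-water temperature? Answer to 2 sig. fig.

Areal heat capacity C = ρc_p × D = 4.20×10^6 × 34.9 = 1.47×10^8 J/(m²·K).
ω = 2π / 3.15×10^7 s = 1.99×10^-7 s⁻¹.
Phase lag φ = arctan(Cω/λ) = arctan(29.2/15.1) = 1.09 rad.
Time lag = φ / ω = 1.09 / 1.99×10^-7 = 5.49×10^6 s = 63.5 days.

64 days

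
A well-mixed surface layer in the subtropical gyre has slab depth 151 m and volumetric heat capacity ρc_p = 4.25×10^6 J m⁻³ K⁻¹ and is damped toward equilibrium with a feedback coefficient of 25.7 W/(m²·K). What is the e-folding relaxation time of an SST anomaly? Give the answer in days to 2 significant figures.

290 days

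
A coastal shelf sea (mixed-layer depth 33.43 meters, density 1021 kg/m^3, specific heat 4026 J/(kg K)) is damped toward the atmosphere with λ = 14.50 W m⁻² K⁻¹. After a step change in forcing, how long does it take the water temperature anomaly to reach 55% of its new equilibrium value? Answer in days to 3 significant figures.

87.6 days

Areal heat capacity C = ρ c_p D = 1021 × 4026 × 33.43 = 1.37×10^8 J/(m²·K).
τ = C / λ = 1.37×10^8 / 14.50 = 9.48×10^6 s.
Fraction reached: 1 − e^(−t/τ) = 0.55 ⇒ t = −τ ln(1 − 0.55) = τ × 0.799.
t = 7.57×10^6 s = 87.6 days.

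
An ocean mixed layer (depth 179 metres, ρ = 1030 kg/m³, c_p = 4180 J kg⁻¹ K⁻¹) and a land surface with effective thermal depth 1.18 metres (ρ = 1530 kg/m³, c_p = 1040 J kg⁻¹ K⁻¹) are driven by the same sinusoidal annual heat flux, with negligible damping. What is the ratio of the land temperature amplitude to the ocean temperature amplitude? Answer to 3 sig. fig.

C_ocean = 1030 × 4180 × 179 = 7.71×10^8 J/(m²·K).
C_land = 1530 × 1040 × 1.18 = 1.88×10^6 J/(m²·K).
Undamped amplitude ∝ 1/C, so A_land/A_ocean = C_ocean/C_land = 410.

410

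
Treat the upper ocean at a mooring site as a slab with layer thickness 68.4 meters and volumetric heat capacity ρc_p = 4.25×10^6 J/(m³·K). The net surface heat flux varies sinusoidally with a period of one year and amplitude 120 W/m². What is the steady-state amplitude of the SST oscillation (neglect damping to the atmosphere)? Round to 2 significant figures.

2.1 K

Areal heat capacity C = ρc_p × D = 4.25×10^6 × 68.4 = 2.91×10^8 J m⁻² K⁻¹.
Angular frequency ω = 2π / T = 2π / 3.15×10^7 s = 1.99×10^-7 s⁻¹.
Cω = 2.91×10^8 × 1.99×10^-7 = 57.9 W/(m²·K).
Amplitude A = F₀ / (Cω) = 120 / 57.9 = 2.07 K.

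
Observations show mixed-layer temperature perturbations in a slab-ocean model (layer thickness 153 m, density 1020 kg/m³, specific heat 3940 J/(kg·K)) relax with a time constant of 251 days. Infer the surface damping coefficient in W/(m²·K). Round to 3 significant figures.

Areal heat capacity C = ρ c_p D = 1020 × 3940 × 153 = 6.15×10^8 J m⁻² K⁻¹.
τ = 251 days = 2.17×10^7 s.
λ = C / τ = 6.15×10^8 / 2.17×10^7 = 28.4 W/(m²·K).

28.4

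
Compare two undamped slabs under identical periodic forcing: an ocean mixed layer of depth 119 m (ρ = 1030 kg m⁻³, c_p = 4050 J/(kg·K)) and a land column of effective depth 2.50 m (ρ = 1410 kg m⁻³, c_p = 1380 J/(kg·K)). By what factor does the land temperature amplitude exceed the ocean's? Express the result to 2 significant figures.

C_ocean = 1030 × 4050 × 119 = 4.96×10^8 J/(m²·K).
C_land = 1410 × 1380 × 2.50 = 4.86×10^6 J/(m²·K).
Undamped amplitude ∝ 1/C, so A_land/A_ocean = C_ocean/C_land = 102.

100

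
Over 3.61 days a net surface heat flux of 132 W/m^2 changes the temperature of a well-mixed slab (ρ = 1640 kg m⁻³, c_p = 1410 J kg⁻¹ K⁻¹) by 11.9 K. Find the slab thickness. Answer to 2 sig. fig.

Heat input Q = F Δt = 132 × 3.12×10^5 s = 4.12×10^7 J/m².
Required areal heat capacity C = Q / ΔT = 3.46×10^6 J/(m²·K).
Depth D = C / (ρ c_p) = 3.46×10^6 / (1640 × 1410) = 1.50 m.

1.5 m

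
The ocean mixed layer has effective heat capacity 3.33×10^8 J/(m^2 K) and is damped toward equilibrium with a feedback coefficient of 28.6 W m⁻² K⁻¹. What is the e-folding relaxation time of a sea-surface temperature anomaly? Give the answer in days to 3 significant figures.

135 days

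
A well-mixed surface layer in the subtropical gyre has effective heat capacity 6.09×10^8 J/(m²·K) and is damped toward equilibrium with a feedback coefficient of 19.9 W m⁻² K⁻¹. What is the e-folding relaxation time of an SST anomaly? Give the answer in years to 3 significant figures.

0.970 years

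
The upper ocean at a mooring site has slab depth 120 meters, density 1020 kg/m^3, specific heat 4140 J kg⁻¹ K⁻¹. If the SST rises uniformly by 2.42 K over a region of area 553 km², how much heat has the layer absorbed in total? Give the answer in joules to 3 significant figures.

6.78×10^17 J

Areal heat capacity C = ρ c_p D = 1020 × 4140 × 120 = 5.07×10^8 J m⁻² K⁻¹.
Heat per unit area: q = C ΔT = 5.07×10^8 × 2.42 = 1.23×10^9 J/m².
Total heat: Q = q × A = 1.23×10^9 × (553 × 10⁶ m²) = 6.78×10^17 J.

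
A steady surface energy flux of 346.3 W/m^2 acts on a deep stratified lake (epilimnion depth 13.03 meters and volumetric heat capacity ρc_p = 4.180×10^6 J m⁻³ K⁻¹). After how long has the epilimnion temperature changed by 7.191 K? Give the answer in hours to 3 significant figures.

314 hours

Areal heat capacity C = ρc_p × D = 4.180×10^6 × 13.03 = 5.45×10^7 J/(m^2 K).
Time required: Δt = C ΔT / F = 5.45×10^7 × 7.191 / 346.3 = 1.13×10^6 s.
In hours: 1.13×10^6 s / (3600 s/hour) = 314 hours.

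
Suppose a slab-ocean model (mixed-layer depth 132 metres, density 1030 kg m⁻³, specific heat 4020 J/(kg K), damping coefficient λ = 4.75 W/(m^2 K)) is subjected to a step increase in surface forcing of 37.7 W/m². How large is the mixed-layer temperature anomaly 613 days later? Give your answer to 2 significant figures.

Areal heat capacity C = ρ c_p D = 1030 × 4020 × 132 = 5.47×10^8 J/(m^2 K).
τ = C / λ = 5.47×10^8 / 4.75 = 1.15×10^8 s.
Equilibrium anomaly ΔT_eq = F / λ = 37.7 / 4.75 = 7.94 K.
t = 613 days = 5.30×10^7 s, so t/τ = 0.460.
ΔT(t) = ΔT_eq (1 − e^(−t/τ)) = 7.94 × (1 − e^−0.460) = 2.93 K.

2.9 K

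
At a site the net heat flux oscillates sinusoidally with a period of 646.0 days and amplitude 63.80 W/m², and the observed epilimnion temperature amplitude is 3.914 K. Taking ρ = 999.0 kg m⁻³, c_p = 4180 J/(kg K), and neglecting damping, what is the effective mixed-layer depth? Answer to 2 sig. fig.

35 m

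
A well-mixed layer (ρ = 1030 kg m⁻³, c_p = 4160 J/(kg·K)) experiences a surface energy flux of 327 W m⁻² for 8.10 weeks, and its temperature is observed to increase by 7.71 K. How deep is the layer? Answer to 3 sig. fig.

Heat input Q = F Δt = 327 × 4.90×10^6 s = 1.60×10^9 J/m².
Required areal heat capacity C = Q / ΔT = 2.08×10^8 J/(m²·K).
Depth D = C / (ρ c_p) = 2.08×10^8 / (1030 × 4160) = 48.5 m.

48.5 m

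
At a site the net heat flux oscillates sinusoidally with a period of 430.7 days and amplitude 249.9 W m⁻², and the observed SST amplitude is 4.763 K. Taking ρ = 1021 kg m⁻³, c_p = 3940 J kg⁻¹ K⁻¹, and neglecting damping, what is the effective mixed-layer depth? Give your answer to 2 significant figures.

77 m

ω = 2π / 3.72×10^7 s = 1.69×10^-7 s⁻¹.
Required C = F₀ / (A ω) = 249.9 / (4.763 × 1.69×10^-7) = 3.11×10^8 J/(m²·K).
D = C / (ρ c_p) = 3.11×10^8 / (1021 × 3940) = 77.2 m.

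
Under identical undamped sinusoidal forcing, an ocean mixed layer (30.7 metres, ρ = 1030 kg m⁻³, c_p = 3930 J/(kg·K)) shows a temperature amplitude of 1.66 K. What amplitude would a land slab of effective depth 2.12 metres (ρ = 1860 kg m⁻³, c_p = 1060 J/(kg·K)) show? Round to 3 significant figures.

C_ocean = 1.24×10^8 J/(m²·K); C_land = 4.18×10^6 J/(m²·K).
A ∝ 1/C ⇒ A_land = A_ocean × C_ocean/C_land = 1.66 × 29.7 = 49.4 K.

49.4 K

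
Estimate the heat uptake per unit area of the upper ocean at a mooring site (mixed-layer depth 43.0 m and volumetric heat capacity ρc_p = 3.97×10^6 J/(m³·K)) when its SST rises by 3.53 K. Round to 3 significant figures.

6.03×10^8

Areal heat capacity C = ρc_p × D = 3.97×10^6 × 43.0 = 1.71×10^8 J m⁻² K⁻¹.
ΔQ = C ΔT = 1.71×10^8 × 3.53 = 6.03×10^8 J/m².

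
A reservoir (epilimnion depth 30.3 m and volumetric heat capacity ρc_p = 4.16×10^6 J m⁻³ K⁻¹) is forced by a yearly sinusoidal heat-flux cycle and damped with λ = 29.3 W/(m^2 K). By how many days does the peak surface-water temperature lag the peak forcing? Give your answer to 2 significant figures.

Areal heat capacity C = ρc_p × D = 4.16×10^6 × 30.3 = 1.26×10^8 J/(m²·K).
ω = 2π / 3.15×10^7 s = 1.99×10^-7 s⁻¹.
Phase lag φ = arctan(Cω/λ) = arctan(25.1/29.3) = 0.709 rad.
Time lag = φ / ω = 0.709 / 1.99×10^-7 = 3.56×10^6 s = 41.2 days.

41 days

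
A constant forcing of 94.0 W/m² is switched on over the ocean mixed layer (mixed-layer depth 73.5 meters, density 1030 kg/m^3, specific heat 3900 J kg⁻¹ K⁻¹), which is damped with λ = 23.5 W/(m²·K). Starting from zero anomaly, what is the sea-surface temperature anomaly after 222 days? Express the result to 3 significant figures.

3.13 K

Areal heat capacity C = ρ c_p D = 1030 × 3900 × 73.5 = 2.95×10^8 J m⁻² K⁻¹.
τ = C / λ = 2.95×10^8 / 23.5 = 1.26×10^7 s.
Equilibrium anomaly ΔT_eq = F / λ = 94.0 / 23.5 = 4.00 K.
t = 222 days = 1.92×10^7 s, so t/τ = 1.53.
ΔT(t) = ΔT_eq (1 − e^(−t/τ)) = 4.00 × (1 − e^−1.53) = 3.13 K.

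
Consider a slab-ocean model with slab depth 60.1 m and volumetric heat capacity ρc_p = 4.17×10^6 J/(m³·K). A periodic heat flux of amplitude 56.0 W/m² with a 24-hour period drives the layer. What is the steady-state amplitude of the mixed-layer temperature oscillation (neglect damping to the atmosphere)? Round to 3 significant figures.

0.00307 K

Areal heat capacity C = ρc_p × D = 4.17×10^6 × 60.1 = 2.51×10^8 J/(m^2 K).
Angular frequency ω = 2π / T = 2π / 86400 s = 7.27×10^-5 s⁻¹.
Cω = 2.51×10^8 × 7.27×10^-5 = 18200 W/(m²·K).
Amplitude A = F₀ / (Cω) = 56.0 / 18200 = 0.00307 K.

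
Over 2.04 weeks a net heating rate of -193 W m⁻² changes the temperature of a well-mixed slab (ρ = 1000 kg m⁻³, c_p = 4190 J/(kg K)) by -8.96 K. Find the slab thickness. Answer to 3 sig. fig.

6.34 m

Heat input Q = F Δt = -193 × 1.23×10^6 s = -2.38×10^8 J/m².
Required areal heat capacity C = Q / ΔT = 2.66×10^7 J/(m²·K).
Depth D = C / (ρ c_p) = 2.66×10^7 / (1000 × 4190) = 6.34 m.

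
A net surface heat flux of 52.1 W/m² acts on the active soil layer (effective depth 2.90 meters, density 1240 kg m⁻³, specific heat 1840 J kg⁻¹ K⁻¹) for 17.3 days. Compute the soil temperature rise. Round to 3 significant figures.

Areal heat capacity C = ρ c_p D = 1240 × 1840 × 2.90 = 6.62×10^6 J m⁻² K⁻¹.
Net heat input Q = F Δt = 52.1 × (17.3 days × 86400 s/day) = 7.79×10^7 J/m².
ΔT = Q / C = 7.79×10^7 / 6.62×10^6 = 11.8 K.

11.8 K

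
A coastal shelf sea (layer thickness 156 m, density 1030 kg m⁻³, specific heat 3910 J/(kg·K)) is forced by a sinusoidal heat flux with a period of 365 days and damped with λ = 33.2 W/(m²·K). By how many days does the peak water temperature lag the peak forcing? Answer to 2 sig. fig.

76 days

Areal heat capacity C = ρ c_p D = 1030 × 3910 × 156 = 6.28×10^8 J/(m²·K).
ω = 2π / 3.15×10^7 s = 1.99×10^-7 s⁻¹.
Phase lag φ = arctan(Cω/λ) = arctan(125/33.2) = 1.31 rad.
Time lag = φ / ω = 1.31 / 1.99×10^-7 = 6.58×10^6 s = 76.2 days.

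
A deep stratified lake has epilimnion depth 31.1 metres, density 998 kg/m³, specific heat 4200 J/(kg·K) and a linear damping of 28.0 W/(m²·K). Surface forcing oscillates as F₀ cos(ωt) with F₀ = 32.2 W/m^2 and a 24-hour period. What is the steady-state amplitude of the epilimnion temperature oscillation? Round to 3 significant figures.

Areal heat capacity C = ρ c_p D = 998 × 4200 × 31.1 = 1.30×10^8 J m⁻² K⁻¹.
Angular frequency ω = 2π / T = 2π / 86400 s = 7.27×10^-5 s⁻¹.
√((Cω)² + λ²) = √((9480)² + 28.0²) = 9480 W/(m²·K).
Amplitude A = F₀ / √((Cω)²+λ²) = 32.2 / 9480 = 0.00340 K.

0.00340 K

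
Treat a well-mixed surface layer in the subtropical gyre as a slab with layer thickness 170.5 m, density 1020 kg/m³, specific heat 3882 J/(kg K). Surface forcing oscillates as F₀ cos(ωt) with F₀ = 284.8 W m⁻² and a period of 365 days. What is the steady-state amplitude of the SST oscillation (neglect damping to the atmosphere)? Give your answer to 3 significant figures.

Areal heat capacity C = ρ c_p D = 1020 × 3882 × 170.5 = 6.75×10^8 J m⁻² K⁻¹.
Angular frequency ω = 2π / T = 2π / 3.15×10^7 s = 1.99×10^-7 s⁻¹.
Cω = 6.75×10^8 × 1.99×10^-7 = 135 W/(m²·K).
Amplitude A = F₀ / (Cω) = 284.8 / 135 = 2.12 K.

2.12 K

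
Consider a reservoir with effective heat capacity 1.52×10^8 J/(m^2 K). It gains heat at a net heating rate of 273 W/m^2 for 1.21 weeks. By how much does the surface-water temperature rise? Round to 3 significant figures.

1.31 K

Areal heat capacity C = 1.52×10^8 J/(m^2 K) (given).
Net heat input Q = F Δt = 273 × (1.21 weeks × 6.048×10^5 s/week) = 2.00×10^8 J/m².
ΔT = Q / C = 2.00×10^8 / 1.52×10^8 = 1.31 K.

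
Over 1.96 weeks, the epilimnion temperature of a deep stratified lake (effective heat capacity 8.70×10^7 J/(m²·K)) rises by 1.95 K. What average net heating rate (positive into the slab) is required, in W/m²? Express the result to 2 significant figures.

Areal heat capacity C = 8.70×10^7 J/(m²·K) (given).
Required heat per unit area: Q = C ΔT = 8.70×10^7 × 1.95 = 1.70×10^8 J/m².
Flux F = Q / Δt = 1.70×10^8 / 1.19×10^6 s = 143 W/m².

140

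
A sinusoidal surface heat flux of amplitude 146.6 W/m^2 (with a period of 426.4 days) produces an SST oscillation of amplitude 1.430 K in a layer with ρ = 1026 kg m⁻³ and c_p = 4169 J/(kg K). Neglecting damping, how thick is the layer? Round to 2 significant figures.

140 m

ω = 2π / 3.68×10^7 s = 1.71×10^-7 s⁻¹.
Required C = F₀ / (A ω) = 146.6 / (1.430 × 1.71×10^-7) = 6.01×10^8 J/(m²·K).
D = C / (ρ c_p) = 6.01×10^8 / (1026 × 4169) = 141 m.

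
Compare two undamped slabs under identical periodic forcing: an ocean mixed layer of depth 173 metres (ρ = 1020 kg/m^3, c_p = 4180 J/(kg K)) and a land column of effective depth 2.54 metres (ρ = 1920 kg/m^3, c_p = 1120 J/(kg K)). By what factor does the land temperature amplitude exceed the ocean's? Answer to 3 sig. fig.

135

C_ocean = 1020 × 4180 × 173 = 7.38×10^8 J/(m²·K).
C_land = 1920 × 1120 × 2.54 = 5.46×10^6 J/(m²·K).
Undamped amplitude ∝ 1/C, so A_land/A_ocean = C_ocean/C_land = 135.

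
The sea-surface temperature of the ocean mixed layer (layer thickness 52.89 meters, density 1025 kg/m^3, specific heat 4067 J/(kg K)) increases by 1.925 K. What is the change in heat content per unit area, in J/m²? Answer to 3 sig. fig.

4.24×10^8

Areal heat capacity C = ρ c_p D = 1025 × 4067 × 52.89 = 2.20×10^8 J/(m^2 K).
ΔQ = C ΔT = 2.20×10^8 × 1.925 = 4.24×10^8 J/m².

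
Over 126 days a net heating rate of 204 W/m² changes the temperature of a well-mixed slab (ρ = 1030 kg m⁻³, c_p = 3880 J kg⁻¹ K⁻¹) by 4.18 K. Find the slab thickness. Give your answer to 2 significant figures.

Heat input Q = F Δt = 204 × 1.09×10^7 s = 2.22×10^9 J/m².
Required areal heat capacity C = Q / ΔT = 5.31×10^8 J/(m²·K).
Depth D = C / (ρ c_p) = 5.31×10^8 / (1030 × 3880) = 133 m.

130 m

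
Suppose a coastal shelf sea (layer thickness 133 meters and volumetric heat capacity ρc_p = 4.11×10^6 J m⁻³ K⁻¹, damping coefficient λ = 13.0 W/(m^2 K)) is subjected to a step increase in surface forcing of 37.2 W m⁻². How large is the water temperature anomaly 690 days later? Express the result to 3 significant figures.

2.17 K

Areal heat capacity C = ρc_p × D = 4.11×10^6 × 133 = 5.47×10^8 J/(m²·K).
τ = C / λ = 5.47×10^8 / 13.0 = 4.20×10^7 s.
Equilibrium anomaly ΔT_eq = F / λ = 37.2 / 13.0 = 2.86 K.
t = 690 days = 5.96×10^7 s, so t/τ = 1.42.
ΔT(t) = ΔT_eq (1 − e^(−t/τ)) = 2.86 × (1 − e^−1.42) = 2.17 K.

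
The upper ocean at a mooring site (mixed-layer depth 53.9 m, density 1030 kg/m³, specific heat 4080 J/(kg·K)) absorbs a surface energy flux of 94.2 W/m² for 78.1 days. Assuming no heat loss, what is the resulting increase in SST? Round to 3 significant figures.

2.81 K

Areal heat capacity C = ρ c_p D = 1030 × 4080 × 53.9 = 2.27×10^8 J m⁻² K⁻¹.
Net heat input Q = F Δt = 94.2 × (78.1 days × 86400 s/day) = 6.36×10^8 J/m².
ΔT = Q / C = 6.36×10^8 / 2.27×10^8 = 2.81 K.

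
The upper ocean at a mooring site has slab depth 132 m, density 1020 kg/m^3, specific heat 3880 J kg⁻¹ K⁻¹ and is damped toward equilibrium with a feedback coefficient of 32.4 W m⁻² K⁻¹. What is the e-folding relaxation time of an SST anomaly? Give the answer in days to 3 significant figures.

187 days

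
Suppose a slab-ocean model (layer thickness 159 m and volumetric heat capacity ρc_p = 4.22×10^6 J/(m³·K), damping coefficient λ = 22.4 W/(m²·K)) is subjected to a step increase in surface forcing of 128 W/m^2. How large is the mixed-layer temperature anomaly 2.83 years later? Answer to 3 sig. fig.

Areal heat capacity C = ρc_p × D = 4.22×10^6 × 159 = 6.71×10^8 J m⁻² K⁻¹.
τ = C / λ = 6.71×10^8 / 22.4 = 3.00×10^7 s.
Equilibrium anomaly ΔT_eq = F / λ = 128 / 22.4 = 5.71 K.
t = 2.83 years = 8.93×10^7 s, so t/τ = 2.98.
ΔT(t) = ΔT_eq (1 − e^(−t/τ)) = 5.71 × (1 − e^−2.98) = 5.42 K.

5.42 K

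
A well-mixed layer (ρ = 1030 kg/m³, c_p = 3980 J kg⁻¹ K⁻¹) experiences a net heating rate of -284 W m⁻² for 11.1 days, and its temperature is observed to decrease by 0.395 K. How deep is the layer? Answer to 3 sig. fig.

168 m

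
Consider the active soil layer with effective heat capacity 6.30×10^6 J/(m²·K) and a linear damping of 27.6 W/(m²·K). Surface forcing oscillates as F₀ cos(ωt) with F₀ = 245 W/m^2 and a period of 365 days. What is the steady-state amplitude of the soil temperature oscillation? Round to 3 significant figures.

Areal heat capacity C = 6.30×10^6 J/(m²·K) (given).
Angular frequency ω = 2π / T = 2π / 3.15×10^7 s = 1.99×10^-7 s⁻¹.
√((Cω)² + λ²) = √((1.26)² + 27.6²) = 27.6 W/(m²·K).
Amplitude A = F₀ / √((Cω)²+λ²) = 245 / 27.6 = 8.87 K.

8.87 K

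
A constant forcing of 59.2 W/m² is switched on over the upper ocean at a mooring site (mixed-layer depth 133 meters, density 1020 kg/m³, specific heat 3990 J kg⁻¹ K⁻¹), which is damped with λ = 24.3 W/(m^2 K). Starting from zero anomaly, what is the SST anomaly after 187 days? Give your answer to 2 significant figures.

Areal heat capacity C = ρ c_p D = 1020 × 3990 × 133 = 5.41×10^8 J/(m^2 K).
τ = C / λ = 5.41×10^8 / 24.3 = 2.23×10^7 s.
Equilibrium anomaly ΔT_eq = F / λ = 59.2 / 24.3 = 2.44 K.
t = 187 days = 1.62×10^7 s, so t/τ = 0.725.
ΔT(t) = ΔT_eq (1 − e^(−t/τ)) = 2.44 × (1 − e^−0.725) = 1.26 K.

1.3 K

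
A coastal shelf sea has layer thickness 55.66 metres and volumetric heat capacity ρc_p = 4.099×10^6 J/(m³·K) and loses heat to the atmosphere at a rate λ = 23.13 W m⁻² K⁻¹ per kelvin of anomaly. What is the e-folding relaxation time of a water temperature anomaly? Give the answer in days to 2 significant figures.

Areal heat capacity C = ρc_p × D = 4.099×10^6 × 55.66 = 2.28×10^8 J m⁻² K⁻¹.
Relaxation time τ = C / λ = 2.28×10^8 / 23.13 = 9.86×10^6 s.
In days: 9.86×10^6 s / (86400 s/day) = 114 days.

110 days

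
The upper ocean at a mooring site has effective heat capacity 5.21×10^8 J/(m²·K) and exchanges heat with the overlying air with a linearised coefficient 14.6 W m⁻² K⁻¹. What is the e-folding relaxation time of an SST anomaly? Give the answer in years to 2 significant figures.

1.1 years

Areal heat capacity C = 5.21×10^8 J/(m²·K) (given).
Relaxation time τ = C / λ = 5.21×10^8 / 14.6 = 3.57×10^7 s.
In years: 3.57×10^7 s / (3.156×10^7 s/year) = 1.13 years.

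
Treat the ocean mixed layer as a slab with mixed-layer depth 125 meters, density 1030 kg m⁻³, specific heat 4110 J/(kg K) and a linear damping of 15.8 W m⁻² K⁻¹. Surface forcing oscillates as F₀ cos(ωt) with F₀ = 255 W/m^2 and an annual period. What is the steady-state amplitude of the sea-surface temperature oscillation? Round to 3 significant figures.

2.39 K

Areal heat capacity C = ρ c_p D = 1030 × 4110 × 125 = 5.29×10^8 J/(m²·K).
Angular frequency ω = 2π / T = 2π / 3.15×10^7 s = 1.99×10^-7 s⁻¹.
√((Cω)² + λ²) = √((105)² + 15.8²) = 107 W/(m²·K).
Amplitude A = F₀ / √((Cω)²+λ²) = 255 / 107 = 2.39 K.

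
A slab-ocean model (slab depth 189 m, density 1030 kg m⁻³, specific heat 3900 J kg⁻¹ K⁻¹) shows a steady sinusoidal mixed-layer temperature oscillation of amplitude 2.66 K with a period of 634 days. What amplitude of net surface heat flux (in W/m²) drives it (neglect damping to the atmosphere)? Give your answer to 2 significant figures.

Areal heat capacity C = ρ c_p D = 1030 × 3900 × 189 = 7.59×10^8 J m⁻² K⁻¹.
ω = 2π / 5.48×10^7 s = 1.15×10^-7 s⁻¹.
Cω = 7.59×10^8 × 1.15×10^-7 = 87.1 W/(m²·K).
F₀ = A × Cω = 2.66 × 87.1 = 232 W/m².

230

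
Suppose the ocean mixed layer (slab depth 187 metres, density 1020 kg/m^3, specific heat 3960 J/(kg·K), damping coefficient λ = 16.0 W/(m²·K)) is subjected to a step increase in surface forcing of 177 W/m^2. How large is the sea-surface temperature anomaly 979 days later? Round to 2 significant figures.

Areal heat capacity C = ρ c_p D = 1020 × 3960 × 187 = 7.55×10^8 J/(m^2 K).
τ = C / λ = 7.55×10^8 / 16.0 = 4.72×10^7 s.
Equilibrium anomaly ΔT_eq = F / λ = 177 / 16.0 = 11.1 K.
t = 979 days = 8.46×10^7 s, so t/τ = 1.79.
ΔT(t) = ΔT_eq (1 − e^(−t/τ)) = 11.1 × (1 − e^−1.79) = 9.22 K.

9.2 K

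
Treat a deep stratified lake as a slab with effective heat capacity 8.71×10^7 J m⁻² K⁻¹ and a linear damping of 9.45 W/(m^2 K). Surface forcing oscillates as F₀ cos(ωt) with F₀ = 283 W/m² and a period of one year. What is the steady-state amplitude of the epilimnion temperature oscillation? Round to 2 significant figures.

Areal heat capacity C = 8.71×10^7 J m⁻² K⁻¹ (given).
Angular frequency ω = 2π / T = 2π / 3.15×10^7 s = 1.99×10^-7 s⁻¹.
√((Cω)² + λ²) = √((17.4)² + 9.45²) = 19.8 W/(m²·K).
Amplitude A = F₀ / √((Cω)²+λ²) = 283 / 19.8 = 14.3 K.

14 K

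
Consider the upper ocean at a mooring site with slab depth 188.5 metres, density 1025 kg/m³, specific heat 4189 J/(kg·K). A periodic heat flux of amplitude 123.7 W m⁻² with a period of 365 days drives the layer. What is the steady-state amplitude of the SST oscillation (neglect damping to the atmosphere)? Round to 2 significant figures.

0.77 K

Areal heat capacity C = ρ c_p D = 1025 × 4189 × 188.5 = 8.09×10^8 J m⁻² K⁻¹.
Angular frequency ω = 2π / T = 2π / 3.15×10^7 s = 1.99×10^-7 s⁻¹.
Cω = 8.09×10^8 × 1.99×10^-7 = 161 W/(m²·K).
Amplitude A = F₀ / (Cω) = 123.7 / 161 = 0.767 K.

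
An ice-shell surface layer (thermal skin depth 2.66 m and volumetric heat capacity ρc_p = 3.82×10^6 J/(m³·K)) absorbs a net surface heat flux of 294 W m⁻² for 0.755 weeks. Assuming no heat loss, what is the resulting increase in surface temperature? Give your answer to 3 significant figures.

13.2 K

Areal heat capacity C = ρc_p × D = 3.82×10^6 × 2.66 = 1.02×10^7 J m⁻² K⁻¹.
Net heat input Q = F Δt = 294 × (0.755 weeks × 6.048×10^5 s/week) = 1.34×10^8 J/m².
ΔT = Q / C = 1.34×10^8 / 1.02×10^7 = 13.2 K.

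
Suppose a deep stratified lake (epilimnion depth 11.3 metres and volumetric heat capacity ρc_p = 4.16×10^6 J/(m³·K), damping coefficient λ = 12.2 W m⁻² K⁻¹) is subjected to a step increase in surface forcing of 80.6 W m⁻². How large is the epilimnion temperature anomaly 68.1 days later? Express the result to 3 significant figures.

5.17 K

Areal heat capacity C = ρc_p × D = 4.16×10^6 × 11.3 = 4.70×10^7 J m⁻² K⁻¹.
τ = C / λ = 4.70×10^7 / 12.2 = 3.85×10^6 s.
Equilibrium anomaly ΔT_eq = F / λ = 80.6 / 12.2 = 6.61 K.
t = 68.1 days = 5.88×10^6 s, so t/τ = 1.53.
ΔT(t) = ΔT_eq (1 − e^(−t/τ)) = 6.61 × (1 − e^−1.53) = 5.17 K.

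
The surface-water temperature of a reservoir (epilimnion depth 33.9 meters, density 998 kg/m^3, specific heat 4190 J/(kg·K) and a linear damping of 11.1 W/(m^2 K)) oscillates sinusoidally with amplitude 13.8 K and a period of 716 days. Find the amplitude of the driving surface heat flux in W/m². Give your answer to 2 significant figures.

Areal heat capacity C = ρ c_p D = 998 × 4190 × 33.9 = 1.42×10^8 J m⁻² K⁻¹.
ω = 2π / 6.19×10^7 s = 1.02×10^-7 s⁻¹.
√((Cω)² + λ²) = √((14.4)² + 11.1²) = 18.2 W/(m²·K).
F₀ = A × √((Cω)²+λ²) = 13.8 × 18.2 = 251 W/m².

250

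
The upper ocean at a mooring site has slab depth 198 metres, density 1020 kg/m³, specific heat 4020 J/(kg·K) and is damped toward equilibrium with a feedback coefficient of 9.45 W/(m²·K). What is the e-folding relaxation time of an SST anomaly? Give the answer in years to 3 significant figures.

2.72 years

Areal heat capacity C = ρ c_p D = 1020 × 4020 × 198 = 8.12×10^8 J m⁻² K⁻¹.
Relaxation time τ = C / λ = 8.12×10^8 / 9.45 = 8.59×10^7 s.
In years: 8.59×10^7 s / (3.156×10^7 s/year) = 2.72 years.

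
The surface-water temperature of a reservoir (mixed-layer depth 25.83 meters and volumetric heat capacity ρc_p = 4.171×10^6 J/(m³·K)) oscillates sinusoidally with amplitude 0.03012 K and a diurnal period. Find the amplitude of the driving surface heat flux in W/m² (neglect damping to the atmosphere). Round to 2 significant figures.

240

Areal heat capacity C = ρc_p × D = 4.171×10^6 × 25.83 = 1.08×10^8 J/(m^2 K).
ω = 2π / 86400 s = 7.27×10^-5 s⁻¹.
Cω = 1.08×10^8 × 7.27×10^-5 = 7830 W/(m²·K).
F₀ = A × Cω = 0.03012 × 7830 = 236 W/m².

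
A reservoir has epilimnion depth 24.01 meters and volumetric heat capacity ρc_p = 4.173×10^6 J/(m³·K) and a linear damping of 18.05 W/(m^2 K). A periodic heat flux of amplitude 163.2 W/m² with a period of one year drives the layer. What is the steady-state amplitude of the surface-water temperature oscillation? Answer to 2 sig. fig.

6.1 K

Areal heat capacity C = ρc_p × D = 4.173×10^6 × 24.01 = 1.00×10^8 J m⁻² K⁻¹.
Angular frequency ω = 2π / T = 2π / 3.15×10^7 s = 1.99×10^-7 s⁻¹.
√((Cω)² + λ²) = √((20.0)² + 18.05²) = 26.9 W/(m²·K).
Amplitude A = F₀ / √((Cω)²+λ²) = 163.2 / 26.9 = 6.06 K.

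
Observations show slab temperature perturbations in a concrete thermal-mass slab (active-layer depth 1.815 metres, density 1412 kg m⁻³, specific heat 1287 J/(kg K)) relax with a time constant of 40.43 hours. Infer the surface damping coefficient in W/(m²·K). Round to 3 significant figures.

22.7

Areal heat capacity C = ρ c_p D = 1412 × 1287 × 1.815 = 3.30×10^6 J/(m^2 K).
τ = 40.43 hours = 1.46×10^5 s.
λ = C / τ = 3.30×10^6 / 1.46×10^5 = 22.7 W/(m²·K).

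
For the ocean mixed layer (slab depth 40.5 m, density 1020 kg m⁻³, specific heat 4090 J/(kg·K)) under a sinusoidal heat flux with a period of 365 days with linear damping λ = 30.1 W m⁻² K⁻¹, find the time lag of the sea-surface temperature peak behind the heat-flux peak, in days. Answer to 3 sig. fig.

Areal heat capacity C = ρ c_p D = 1020 × 4090 × 40.5 = 1.69×10^8 J/(m^2 K).
ω = 2π / 3.15×10^7 s = 1.99×10^-7 s⁻¹.
Phase lag φ = arctan(Cω/λ) = arctan(33.7/30.1) = 0.841 rad.
Time lag = φ / ω = 0.841 / 1.99×10^-7 = 4.22×10^6 s = 48.9 days.

48.9 days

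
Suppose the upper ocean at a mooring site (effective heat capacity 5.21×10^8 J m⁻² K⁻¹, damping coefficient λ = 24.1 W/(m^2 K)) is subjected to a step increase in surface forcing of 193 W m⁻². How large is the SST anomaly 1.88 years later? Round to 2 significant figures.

Areal heat capacity C = 5.21×10^8 J m⁻² K⁻¹ (given).
τ = C / λ = 5.21×10^8 / 24.1 = 2.16×10^7 s.
Equilibrium anomaly ΔT_eq = F / λ = 193 / 24.1 = 8.01 K.
t = 1.88 years = 5.93×10^7 s, so t/τ = 2.74.
ΔT(t) = ΔT_eq (1 − e^(−t/τ)) = 8.01 × (1 − e^−2.74) = 7.49 K.

7.5 K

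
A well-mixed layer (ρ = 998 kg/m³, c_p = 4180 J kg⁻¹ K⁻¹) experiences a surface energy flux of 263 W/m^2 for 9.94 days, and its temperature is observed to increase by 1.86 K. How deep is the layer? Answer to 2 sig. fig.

Heat input Q = F Δt = 263 × 8.59×10^5 s = 2.26×10^8 J/m².
Required areal heat capacity C = Q / ΔT = 1.21×10^8 J/(m²·K).
Depth D = C / (ρ c_p) = 1.21×10^8 / (998 × 4180) = 29.1 m.

29 m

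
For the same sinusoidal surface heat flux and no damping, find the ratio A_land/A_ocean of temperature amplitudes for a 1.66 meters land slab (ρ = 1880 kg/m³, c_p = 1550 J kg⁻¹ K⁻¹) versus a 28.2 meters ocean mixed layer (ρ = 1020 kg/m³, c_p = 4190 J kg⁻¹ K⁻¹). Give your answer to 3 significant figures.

24.9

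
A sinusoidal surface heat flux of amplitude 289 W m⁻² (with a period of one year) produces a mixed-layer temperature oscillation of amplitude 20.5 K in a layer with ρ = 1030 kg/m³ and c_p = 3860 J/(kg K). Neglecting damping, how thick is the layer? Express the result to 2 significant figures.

18 m

ω = 2π / 3.15×10^7 s = 1.99×10^-7 s⁻¹.
Required C = F₀ / (A ω) = 289 / (20.5 × 1.99×10^-7) = 7.08×10^7 J/(m²·K).
D = C / (ρ c_p) = 7.08×10^7 / (1030 × 3860) = 17.8 m.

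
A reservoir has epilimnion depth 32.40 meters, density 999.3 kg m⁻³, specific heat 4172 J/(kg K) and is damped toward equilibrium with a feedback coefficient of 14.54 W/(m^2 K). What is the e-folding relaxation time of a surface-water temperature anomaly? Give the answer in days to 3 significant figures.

108 days

Areal heat capacity C = ρ c_p D = 999.3 × 4172 × 32.40 = 1.35×10^8 J m⁻² K⁻¹.
Relaxation time τ = C / λ = 1.35×10^8 / 14.54 = 9.29×10^6 s.
In days: 9.29×10^6 s / (86400 s/day) = 108 days.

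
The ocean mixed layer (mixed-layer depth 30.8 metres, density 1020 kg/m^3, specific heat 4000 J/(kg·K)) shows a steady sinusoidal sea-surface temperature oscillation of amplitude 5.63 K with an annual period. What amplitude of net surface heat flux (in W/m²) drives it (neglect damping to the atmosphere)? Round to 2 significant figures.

140

Areal heat capacity C = ρ c_p D = 1020 × 4000 × 30.8 = 1.26×10^8 J/(m²·K).
ω = 2π / 3.15×10^7 s = 1.99×10^-7 s⁻¹.
Cω = 1.26×10^8 × 1.99×10^-7 = 25.0 W/(m²·K).
F₀ = A × Cω = 5.63 × 25.0 = 141 W/m².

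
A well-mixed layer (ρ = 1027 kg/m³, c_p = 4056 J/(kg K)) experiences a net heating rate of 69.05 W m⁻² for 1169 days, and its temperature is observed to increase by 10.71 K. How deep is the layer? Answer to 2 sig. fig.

160 m

Heat input Q = F Δt = 69.05 × 1.01×10^8 s = 6.97×10^9 J/m².
Required areal heat capacity C = Q / ΔT = 6.51×10^8 J/(m²·K).
Depth D = C / (ρ c_p) = 6.51×10^8 / (1027 × 4056) = 156 m.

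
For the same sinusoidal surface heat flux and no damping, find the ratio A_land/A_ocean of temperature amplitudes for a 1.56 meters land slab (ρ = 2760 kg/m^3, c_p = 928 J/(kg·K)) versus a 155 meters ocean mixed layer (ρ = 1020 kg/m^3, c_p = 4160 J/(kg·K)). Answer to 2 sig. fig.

C_ocean = 1020 × 4160 × 155 = 6.58×10^8 J/(m²·K).
C_land = 2760 × 928 × 1.56 = 4.00×10^6 J/(m²·K).
Undamped amplitude ∝ 1/C, so A_land/A_ocean = C_ocean/C_land = 165.

160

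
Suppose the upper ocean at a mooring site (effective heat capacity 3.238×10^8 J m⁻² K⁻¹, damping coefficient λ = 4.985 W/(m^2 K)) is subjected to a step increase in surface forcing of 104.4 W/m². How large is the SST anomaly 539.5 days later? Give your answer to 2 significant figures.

Areal heat capacity C = 3.238×10^8 J m⁻² K⁻¹ (given).
τ = C / λ = 3.24×10^8 / 4.985 = 6.50×10^7 s.
Equilibrium anomaly ΔT_eq = F / λ = 104.4 / 4.985 = 20.9 K.
t = 539.5 days = 4.66×10^7 s, so t/τ = 0.718.
ΔT(t) = ΔT_eq (1 − e^(−t/τ)) = 20.9 × (1 − e^−0.718) = 10.7 K.

11 K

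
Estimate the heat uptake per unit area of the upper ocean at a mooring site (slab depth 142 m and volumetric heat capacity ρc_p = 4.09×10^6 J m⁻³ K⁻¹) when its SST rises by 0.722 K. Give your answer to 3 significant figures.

4.19×10^8

Areal heat capacity C = ρc_p × D = 4.09×10^6 × 142 = 5.81×10^8 J m⁻² K⁻¹.
ΔQ = C ΔT = 5.81×10^8 × 0.722 = 4.19×10^8 J/m².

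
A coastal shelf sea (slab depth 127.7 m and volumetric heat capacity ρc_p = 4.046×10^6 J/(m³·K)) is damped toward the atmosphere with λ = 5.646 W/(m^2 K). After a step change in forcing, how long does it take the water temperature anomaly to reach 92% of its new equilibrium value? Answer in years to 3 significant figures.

7.32 years

Areal heat capacity C = ρc_p × D = 4.046×10^6 × 127.7 = 5.17×10^8 J/(m^2 K).
τ = C / λ = 5.17×10^8 / 5.646 = 9.15×10^7 s.
Fraction reached: 1 − e^(−t/τ) = 0.92 ⇒ t = −τ ln(1 − 0.92) = τ × 2.53.
t = 2.31×10^8 s = 7.32 years.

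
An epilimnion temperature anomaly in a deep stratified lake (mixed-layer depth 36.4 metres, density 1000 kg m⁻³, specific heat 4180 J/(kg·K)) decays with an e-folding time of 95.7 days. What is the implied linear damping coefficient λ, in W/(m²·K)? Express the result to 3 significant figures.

Areal heat capacity C = ρ c_p D = 1000 × 4180 × 36.4 = 1.52×10^8 J m⁻² K⁻¹.
τ = 95.7 days = 8.27×10^6 s.
λ = C / τ = 1.52×10^8 / 8.27×10^6 = 18.4 W/(m²·K).

18.4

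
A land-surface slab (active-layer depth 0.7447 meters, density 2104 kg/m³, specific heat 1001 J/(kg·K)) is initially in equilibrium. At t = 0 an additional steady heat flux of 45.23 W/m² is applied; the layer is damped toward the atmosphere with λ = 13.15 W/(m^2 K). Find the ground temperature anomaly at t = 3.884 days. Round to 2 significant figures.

3.2 K

Areal heat capacity C = ρ c_p D = 2104 × 1001 × 0.7447 = 1.57×10^6 J/(m^2 K).
τ = C / λ = 1.57×10^6 / 13.15 = 1.19×10^5 s.
Equilibrium anomaly ΔT_eq = F / λ = 45.23 / 13.15 = 3.44 K.
t = 3.884 days = 3.36×10^5 s, so t/τ = 2.81.
ΔT(t) = ΔT_eq (1 − e^(−t/τ)) = 3.44 × (1 − e^−2.81) = 3.23 K.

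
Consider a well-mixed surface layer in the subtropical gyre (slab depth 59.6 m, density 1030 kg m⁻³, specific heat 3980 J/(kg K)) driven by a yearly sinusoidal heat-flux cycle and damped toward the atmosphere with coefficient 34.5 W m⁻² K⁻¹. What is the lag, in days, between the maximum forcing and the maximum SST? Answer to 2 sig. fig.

55 days

Areal heat capacity C = ρ c_p D = 1030 × 3980 × 59.6 = 2.44×10^8 J/(m²·K).
ω = 2π / 3.15×10^7 s = 1.99×10^-7 s⁻¹.
Phase lag φ = arctan(Cω/λ) = arctan(48.7/34.5) = 0.954 rad.
Time lag = φ / ω = 0.954 / 1.99×10^-7 = 4.79×10^6 s = 55.4 days.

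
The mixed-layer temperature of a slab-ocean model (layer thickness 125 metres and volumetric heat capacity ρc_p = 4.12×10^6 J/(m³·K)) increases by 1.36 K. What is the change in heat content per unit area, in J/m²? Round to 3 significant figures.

Areal heat capacity C = ρc_p × D = 4.12×10^6 × 125 = 5.15×10^8 J/(m²·K).
ΔQ = C ΔT = 5.15×10^8 × 1.36 = 7.00×10^8 J/m².

7.00×10^8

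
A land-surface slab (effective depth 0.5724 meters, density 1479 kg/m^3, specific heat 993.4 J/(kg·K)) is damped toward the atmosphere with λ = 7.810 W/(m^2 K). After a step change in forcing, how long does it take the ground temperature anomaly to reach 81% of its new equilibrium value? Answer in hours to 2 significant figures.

Areal heat capacity C = ρ c_p D = 1479 × 993.4 × 0.5724 = 8.41×10^5 J/(m^2 K).
τ = C / λ = 8.41×10^5 / 7.810 = 1.08×10^5 s.
Fraction reached: 1 − e^(−t/τ) = 0.81 ⇒ t = −τ ln(1 − 0.81) = τ × 1.66.
t = 1.79×10^5 s = 49.7 hours.

50 hours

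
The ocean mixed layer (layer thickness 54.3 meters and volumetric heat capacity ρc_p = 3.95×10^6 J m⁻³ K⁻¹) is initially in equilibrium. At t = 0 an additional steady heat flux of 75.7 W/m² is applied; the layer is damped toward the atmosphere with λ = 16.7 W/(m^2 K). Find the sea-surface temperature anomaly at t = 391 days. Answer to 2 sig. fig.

4.2 K

Areal heat capacity C = ρc_p × D = 3.95×10^6 × 54.3 = 2.14×10^8 J/(m^2 K).
τ = C / λ = 2.14×10^8 / 16.7 = 1.28×10^7 s.
Equilibrium anomaly ΔT_eq = F / λ = 75.7 / 16.7 = 4.53 K.
t = 391 days = 3.38×10^7 s, so t/τ = 2.63.
ΔT(t) = ΔT_eq (1 − e^(−t/τ)) = 4.53 × (1 − e^−2.63) = 4.21 K.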